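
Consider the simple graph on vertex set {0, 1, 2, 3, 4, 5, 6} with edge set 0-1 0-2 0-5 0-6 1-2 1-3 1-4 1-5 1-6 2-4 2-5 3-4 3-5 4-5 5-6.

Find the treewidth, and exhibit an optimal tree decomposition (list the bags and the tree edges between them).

Each bag holds 4 vertices, so the decomposition has width 3, which upper-bounds the treewidth. On the other hand G contains the 4-clique {0, 1, 2, 5}. A clique must lie in a single bag of any decomposition, so no decomposition can have width below 3. Combining the bounds, tw(G) = 3.

Treewidth 3.
One optimal decomposition is:
Bags: B1 = {1, 2, 4, 5}  B2 = {0, 1, 2, 5}  B3 = {0, 1, 5, 6}  B4 = {1, 3, 4, 5}
Tree: B1–B2, B2–B3, B1–B4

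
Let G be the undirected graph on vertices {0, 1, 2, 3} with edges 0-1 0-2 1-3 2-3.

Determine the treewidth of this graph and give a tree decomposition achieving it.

Treewidth 2.
One such decomposition:
Bags: B1 = {1, 2, 3}  B2 = {0, 1, 2}
Tree: B1–B2

Every bag has size at most 3, so the width is 3 − 1 = 2 and tw(G) ≤ 2. Since 2–3–1–0–2 is a cycle in G, G is not acyclic. Forests are exactly the graphs of treewidth ≤ 1, so tw(G) ≥ 2. The upper and lower bounds meet at 2, so that is the treewidth.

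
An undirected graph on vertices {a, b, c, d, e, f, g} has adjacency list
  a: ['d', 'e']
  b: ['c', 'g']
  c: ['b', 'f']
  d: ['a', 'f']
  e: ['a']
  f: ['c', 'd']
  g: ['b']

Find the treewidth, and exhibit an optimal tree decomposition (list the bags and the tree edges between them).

Treewidth 1.
One optimal decomposition is:
Bags: B1 = {b, g}  B2 = {b, c}  B3 = {c, f}  B4 = {d, f}  B5 = {a, d}  B6 = {a, e}
Tree: B1–B2, B2–B3, B3–B4, B4–B5, B5–B6

Every bag has size at most 2, so the width is 2 − 1 = 1 and tw(G) ≤ 1. Any graph with an edge has treewidth ≥ 1, and G has the edge g–b. Hence tw(G) = 1 exactly.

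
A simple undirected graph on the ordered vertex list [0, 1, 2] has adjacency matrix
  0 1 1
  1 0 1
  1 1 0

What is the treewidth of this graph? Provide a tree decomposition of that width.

Treewidth 2.
One such decomposition:
Bags: B1 = {0, 1, 2}
Tree: (single bag)

A single bag containing all 3 vertices is trivially a valid decomposition of width 2. Conversely, {0, 1, 2} is a clique of size 3, and the vertices of any clique must share a bag in every tree decomposition; so some bag has ≥ 3 vertices and tw(G) ≥ 2. The upper and lower bounds meet at 2, so that is the treewidth.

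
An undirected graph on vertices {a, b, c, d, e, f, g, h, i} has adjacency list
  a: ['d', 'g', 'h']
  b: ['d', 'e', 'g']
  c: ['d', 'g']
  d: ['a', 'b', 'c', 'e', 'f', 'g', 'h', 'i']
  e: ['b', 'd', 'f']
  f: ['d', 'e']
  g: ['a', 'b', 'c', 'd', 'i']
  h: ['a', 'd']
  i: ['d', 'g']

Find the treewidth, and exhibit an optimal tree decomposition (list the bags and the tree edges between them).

Treewidth 2.
Bags: B1 = {b, d, g}  B2 = {c, d, g}  B3 = {d, g, i}  B4 = {a, d, g}  B5 = {b, d, e}  B6 = {d, e, f}  B7 = {a, d, h}
Tree: B1–B2, B1–B3, B1–B4, B1–B5, B5–B6, B4–B7

The largest bag has 3 vertices, giving width 2; this decomposition certifies tw(G) ≤ 2. On the other hand G contains the 3-clique {c, d, g}. A clique must lie in a single bag of any decomposition, so no decomposition can have width below 2. Combining the bounds, tw(G) = 2.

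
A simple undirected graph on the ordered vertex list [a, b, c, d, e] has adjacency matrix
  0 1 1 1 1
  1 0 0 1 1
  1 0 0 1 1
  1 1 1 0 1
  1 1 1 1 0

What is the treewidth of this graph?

A width-3 tree decomposition is:
Bags: B1 = {a, b, d, e}  B2 = {a, c, d, e}
Tree: B1–B2
Every bag has size at most 4, so the width is 4 − 1 = 3 and tw(G) ≤ 3. On the other hand G contains the 4-clique {a, c, d, e}. A clique must lie in a single bag of any decomposition, so no decomposition can have width below 3. Combining the bounds, tw(G) = 3.

3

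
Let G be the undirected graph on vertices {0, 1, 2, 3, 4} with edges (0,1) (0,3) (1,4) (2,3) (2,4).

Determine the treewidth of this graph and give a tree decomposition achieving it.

Treewidth 2.
One such decomposition:
Bags: B1 = {0, 1, 4}  B2 = {0, 3, 4}  B3 = {2, 3, 4}
Tree: B1–B2, B2–B3

Every bag has size at most 3, so the width is 3 − 1 = 2 and tw(G) ≤ 2. For the lower bound, G contains the cycle 4–1–0–3–2–4, so G is not a forest; only forests have treewidth ≤ 1, hence tw(G) ≥ 2. The upper and lower bounds meet at 2, so that is the treewidth.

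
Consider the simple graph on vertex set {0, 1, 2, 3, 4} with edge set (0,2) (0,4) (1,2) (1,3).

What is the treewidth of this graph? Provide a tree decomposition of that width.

Treewidth 1.
One such decomposition:
Bags: B1 = {1, 3}  B2 = {1, 2}  B3 = {0, 2}  B4 = {0, 4}
Tree: B1–B2, B2–B3, B3–B4

The largest bag has 2 vertices, giving width 1; this decomposition certifies tw(G) ≤ 1. Any graph with an edge has treewidth ≥ 1, and G has the edge 3–1. Combining the bounds, tw(G) = 1.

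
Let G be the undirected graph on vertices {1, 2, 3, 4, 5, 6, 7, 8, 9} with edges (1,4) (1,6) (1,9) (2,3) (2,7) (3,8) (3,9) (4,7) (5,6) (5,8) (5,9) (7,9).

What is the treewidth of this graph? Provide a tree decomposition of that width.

Every bag has size at most 4, so the width is 4 − 1 = 3 and tw(G) ≤ 3. For the lower bound: the 4 vertex sets {5,6,8}, {3}, {9}, {1,2,4,7} are disjoint, each induces a connected subgraph, and every pair is joined by at least one edge of G. Contracting each set to a single vertex therefore yields K_{4} as a minor, and since treewidth is minor-monotone, tw(G) ≥ tw(K_{4}) = 3. Combining the bounds, tw(G) = 3.

Treewidth 3.
One such decomposition:
Bags: B1 = {3, 5, 6, 8}  B2 = {3, 5, 6, 9}  B3 = {1, 3, 6, 9}  B4 = {1, 2, 3, 9}  B5 = {1, 2, 7, 9}  B6 = {1, 2, 4, 7}
Tree: B1–B2, B2–B3, B3–B4, B4–B5, B5–B6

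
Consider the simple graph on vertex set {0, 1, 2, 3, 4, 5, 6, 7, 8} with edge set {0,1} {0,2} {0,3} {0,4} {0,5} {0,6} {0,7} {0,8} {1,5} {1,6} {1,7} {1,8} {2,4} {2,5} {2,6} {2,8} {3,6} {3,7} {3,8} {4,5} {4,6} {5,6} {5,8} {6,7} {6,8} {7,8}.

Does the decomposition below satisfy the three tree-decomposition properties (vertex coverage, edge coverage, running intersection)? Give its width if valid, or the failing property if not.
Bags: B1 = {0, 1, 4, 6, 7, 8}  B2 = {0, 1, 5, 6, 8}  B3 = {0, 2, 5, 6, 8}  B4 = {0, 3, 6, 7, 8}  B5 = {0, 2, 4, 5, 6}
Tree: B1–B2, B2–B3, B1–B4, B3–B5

A tree decomposition must satisfy three properties: every vertex lies in some bag; for every edge, both endpoints lie together in some bag; and for every vertex, the bags containing it form a connected subtree. Here bags containing vertex 4 are not connected in the tree, so the decomposition is invalid.

No — bags containing vertex 4 are not connected in the tree.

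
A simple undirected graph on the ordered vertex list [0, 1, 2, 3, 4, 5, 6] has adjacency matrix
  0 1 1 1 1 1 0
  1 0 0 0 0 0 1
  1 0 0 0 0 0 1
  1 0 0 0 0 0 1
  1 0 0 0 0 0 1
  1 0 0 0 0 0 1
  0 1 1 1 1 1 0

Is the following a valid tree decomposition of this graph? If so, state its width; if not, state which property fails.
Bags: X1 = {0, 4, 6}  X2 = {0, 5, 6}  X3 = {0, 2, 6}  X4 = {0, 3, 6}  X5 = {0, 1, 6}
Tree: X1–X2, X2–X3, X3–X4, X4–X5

Checking the three conditions: (i) the bags cover all of {0, 1, 2, 3, 4, 5, 6}; (ii) for each edge, some bag contains both endpoints; (iii) the bags containing any fixed vertex form a subtree. All hold, so the decomposition is valid with width 3 − 1 = 2.

Yes; width 2.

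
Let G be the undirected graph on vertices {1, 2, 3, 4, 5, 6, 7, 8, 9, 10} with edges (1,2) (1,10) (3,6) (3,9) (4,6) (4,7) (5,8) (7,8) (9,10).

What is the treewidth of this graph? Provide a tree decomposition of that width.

Each bag holds 2 vertices, so the decomposition has width 1, which upper-bounds the treewidth. Any graph with an edge has treewidth ≥ 1, and G has the edge 2–1. Combining the bounds, tw(G) = 1.

Treewidth 1.
One such decomposition:
Bags: B1 = {1, 2}  B2 = {1, 10}  B3 = {9, 10}  B4 = {3, 9}  B5 = {3, 6}  B6 = {4, 6}  B7 = {4, 7}  B8 = {7, 8}  B9 = {5, 8}
Tree: B1–B2, B2–B3, B3–B4, B4–B5, B5–B6, B6–B7, B7–B8, B8–B9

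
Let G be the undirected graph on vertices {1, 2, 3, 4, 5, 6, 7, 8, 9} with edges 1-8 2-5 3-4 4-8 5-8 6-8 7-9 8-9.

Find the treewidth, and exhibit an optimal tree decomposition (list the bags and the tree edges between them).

Treewidth 1.
One such decomposition:
Bags: B1 = {5, 8}  B2 = {4, 8}  B3 = {8, 9}  B4 = {6, 8}  B5 = {3, 4}  B6 = {7, 9}  B7 = {1, 8}  B8 = {2, 5}
Tree: B1–B2, B2–B3, B1–B4, B2–B5, B3–B6, B2–B7, B1–B8

The largest bag has 2 vertices, giving width 1; this decomposition certifies tw(G) ≤ 1. Since G has at least one edge (e.g. 8–5), it is not an edgeless graph, so tw(G) ≥ 1. Therefore the treewidth is 1.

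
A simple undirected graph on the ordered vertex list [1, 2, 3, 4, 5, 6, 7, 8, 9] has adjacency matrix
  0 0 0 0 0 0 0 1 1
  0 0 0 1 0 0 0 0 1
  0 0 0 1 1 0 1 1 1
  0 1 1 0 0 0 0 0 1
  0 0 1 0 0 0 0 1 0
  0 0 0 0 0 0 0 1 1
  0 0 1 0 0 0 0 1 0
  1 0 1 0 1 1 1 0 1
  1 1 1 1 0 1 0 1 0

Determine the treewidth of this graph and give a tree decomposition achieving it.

The largest bag has 3 vertices, giving width 2; this decomposition certifies tw(G) ≤ 2. On the other hand G contains the 3-clique {1, 8, 9}. A clique must lie in a single bag of any decomposition, so no decomposition can have width below 2. Hence tw(G) = 2 exactly.

Treewidth 2.
One optimal decomposition is:
Bags: B1 = {3, 8, 9}  B2 = {3, 5, 8}  B3 = {3, 4, 9}  B4 = {2, 4, 9}  B5 = {6, 8, 9}  B6 = {1, 8, 9}  B7 = {3, 7, 8}
Tree: B1–B2, B1–B3, B3–B4, B1–B5, B1–B6, B2–B7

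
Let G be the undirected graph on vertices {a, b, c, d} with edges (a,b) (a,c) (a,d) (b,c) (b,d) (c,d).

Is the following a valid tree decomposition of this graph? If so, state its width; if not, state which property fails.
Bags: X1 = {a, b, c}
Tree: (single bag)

No — vertex d appears in no bag.

A tree decomposition must satisfy three properties: every vertex lies in some bag; for every edge, both endpoints lie together in some bag; and for every vertex, the bags containing it form a connected subtree. Here vertex d appears in no bag, so the decomposition is invalid.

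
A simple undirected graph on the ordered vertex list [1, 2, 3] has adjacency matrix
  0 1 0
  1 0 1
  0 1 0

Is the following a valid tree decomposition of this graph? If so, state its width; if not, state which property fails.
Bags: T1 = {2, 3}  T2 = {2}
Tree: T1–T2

A tree decomposition must satisfy three properties: every vertex lies in some bag; for every edge, both endpoints lie together in some bag; and for every vertex, the bags containing it form a connected subtree. Here vertex 1 appears in no bag, so the decomposition is invalid.

No — vertex 1 appears in no bag.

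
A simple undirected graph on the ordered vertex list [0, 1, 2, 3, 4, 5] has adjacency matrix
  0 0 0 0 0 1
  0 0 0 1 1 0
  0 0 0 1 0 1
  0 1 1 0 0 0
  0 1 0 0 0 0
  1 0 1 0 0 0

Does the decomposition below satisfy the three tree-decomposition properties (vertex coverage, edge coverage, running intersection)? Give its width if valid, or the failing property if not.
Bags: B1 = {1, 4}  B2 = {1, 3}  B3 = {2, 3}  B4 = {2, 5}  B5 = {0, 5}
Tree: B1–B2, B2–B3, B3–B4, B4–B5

Vertex coverage: the bags together contain {0, 1, 2, 3, 4, 5}, the full vertex set. Edge coverage: each edge of G has both endpoints in at least one bag. Running intersection: for every vertex, the bags containing it form a connected subtree. All three properties hold, so this is a valid tree decomposition of width max|bag| − 1 = 1, and hence tw(G) ≤ 1.

Yes; width 1.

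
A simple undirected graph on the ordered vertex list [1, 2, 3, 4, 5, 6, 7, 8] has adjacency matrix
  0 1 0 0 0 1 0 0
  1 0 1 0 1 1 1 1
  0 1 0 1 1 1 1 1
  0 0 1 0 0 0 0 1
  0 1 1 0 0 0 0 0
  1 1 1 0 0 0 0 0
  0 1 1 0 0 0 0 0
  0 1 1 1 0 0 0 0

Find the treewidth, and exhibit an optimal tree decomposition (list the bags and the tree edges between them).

The largest bag has 3 vertices, giving width 2; this decomposition certifies tw(G) ≤ 2. For the lower bound, the 3 vertices {1, 2, 6} are pairwise adjacent, and any tree decomposition puts a clique entirely inside one bag — forcing width ≥ 2. Hence tw(G) = 2 exactly.

Treewidth 2.
One optimal decomposition is:
Bags: B1 = {2, 3, 7}  B2 = {2, 3, 5}  B3 = {2, 3, 8}  B4 = {2, 3, 6}  B5 = {1, 2, 6}  B6 = {3, 4, 8}
Tree: B1–B2, B2–B3, B3–B4, B4–B5, B3–B6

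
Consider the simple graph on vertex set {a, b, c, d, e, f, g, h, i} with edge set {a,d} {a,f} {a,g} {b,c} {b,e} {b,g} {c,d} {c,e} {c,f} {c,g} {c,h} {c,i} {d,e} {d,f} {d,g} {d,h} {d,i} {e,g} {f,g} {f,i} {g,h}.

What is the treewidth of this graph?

A width-3 tree decomposition is:
Bags: B1 = {c, d, g, h}  B2 = {c, d, f, g}  B3 = {a, d, f, g}  B4 = {c, d, f, i}  B5 = {c, d, e, g}  B6 = {b, c, e, g}
Tree: B1–B2, B2–B3, B2–B4, B2–B5, B5–B6
The largest bag has 4 vertices, giving width 3; this decomposition certifies tw(G) ≤ 3. For the lower bound, the 4 vertices {c, d, e, g} are pairwise adjacent, and any tree decomposition puts a clique entirely inside one bag — forcing width ≥ 3. Combining the bounds, tw(G) = 3.

3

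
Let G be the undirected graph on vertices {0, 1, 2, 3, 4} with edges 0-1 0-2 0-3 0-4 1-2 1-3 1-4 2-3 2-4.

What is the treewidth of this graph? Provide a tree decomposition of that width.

Every bag has size at most 4, so the width is 4 − 1 = 3 and tw(G) ≤ 3. On the other hand G contains the 4-clique {0, 1, 2, 3}. A clique must lie in a single bag of any decomposition, so no decomposition can have width below 3. Hence tw(G) = 3 exactly.

Treewidth 3.
One optimal decomposition is:
Bags: B1 = {0, 1, 2, 4}  B2 = {0, 1, 2, 3}
Tree: B1–B2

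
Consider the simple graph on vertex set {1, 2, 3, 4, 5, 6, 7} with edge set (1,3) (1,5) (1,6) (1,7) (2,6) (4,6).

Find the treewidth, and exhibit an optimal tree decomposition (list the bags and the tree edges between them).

Every bag has size at most 2, so the width is 2 − 1 = 1 and tw(G) ≤ 1. Any graph with an edge has treewidth ≥ 1, and G has the edge 1–6. Hence tw(G) = 1 exactly.

Treewidth 1.
Bags: B1 = {1, 6}  B2 = {1, 5}  B3 = {1, 7}  B4 = {4, 6}  B5 = {2, 6}  B6 = {1, 3}
Tree: B1–B2, B2–B3, B1–B4, B4–B5, B1–B6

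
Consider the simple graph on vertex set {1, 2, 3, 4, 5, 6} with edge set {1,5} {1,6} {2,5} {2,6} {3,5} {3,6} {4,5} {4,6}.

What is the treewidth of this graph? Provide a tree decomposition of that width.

Each bag holds 3 vertices, so the decomposition has width 2, which upper-bounds the treewidth. The edges 6–4–5–1–6 form a cycle, so G is not a tree and its treewidth is at least 2. Hence tw(G) = 2 exactly.

Treewidth 2.
One such decomposition:
Bags: B1 = {4, 5, 6}  B2 = {1, 5, 6}  B3 = {3, 5, 6}  B4 = {2, 5, 6}
Tree: B1–B2, B2–B3, B3–B4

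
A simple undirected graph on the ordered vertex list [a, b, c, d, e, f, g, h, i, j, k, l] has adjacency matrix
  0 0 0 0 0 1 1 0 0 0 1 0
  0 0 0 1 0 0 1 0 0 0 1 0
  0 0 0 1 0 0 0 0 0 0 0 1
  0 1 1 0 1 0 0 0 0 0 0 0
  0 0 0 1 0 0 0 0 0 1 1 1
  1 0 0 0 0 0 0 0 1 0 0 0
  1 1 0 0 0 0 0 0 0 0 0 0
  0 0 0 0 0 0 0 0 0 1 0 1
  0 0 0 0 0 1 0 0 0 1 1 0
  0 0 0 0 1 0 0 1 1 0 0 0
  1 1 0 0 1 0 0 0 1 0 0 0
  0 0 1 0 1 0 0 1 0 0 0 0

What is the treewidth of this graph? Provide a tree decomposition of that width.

Treewidth 3.
One such decomposition:
Bags: B1 = {a, b, f, g}  B2 = {a, b, f, k}  B3 = {b, f, i, k}  B4 = {b, d, i, k}  B5 = {d, e, i, k}  B6 = {d, e, i, j}  B7 = {c, d, e, j}  B8 = {c, e, j, l}  B9 = {c, h, j, l}
Tree: B1–B2, B2–B3, B3–B4, B4–B5, B5–B6, B6–B7, B7–B8, B8–B9

Each bag holds 4 vertices, so the decomposition has width 3, which upper-bounds the treewidth. For the lower bound: the 4 vertex sets {a,f,g}, {b}, {k}, {d,e,i,j} are disjoint, each induces a connected subgraph, and every pair is joined by at least one edge of G. Contracting each set to a single vertex therefore yields K_{4} as a minor, and since treewidth is minor-monotone, tw(G) ≥ tw(K_{4}) = 3. Therefore the treewidth is 3.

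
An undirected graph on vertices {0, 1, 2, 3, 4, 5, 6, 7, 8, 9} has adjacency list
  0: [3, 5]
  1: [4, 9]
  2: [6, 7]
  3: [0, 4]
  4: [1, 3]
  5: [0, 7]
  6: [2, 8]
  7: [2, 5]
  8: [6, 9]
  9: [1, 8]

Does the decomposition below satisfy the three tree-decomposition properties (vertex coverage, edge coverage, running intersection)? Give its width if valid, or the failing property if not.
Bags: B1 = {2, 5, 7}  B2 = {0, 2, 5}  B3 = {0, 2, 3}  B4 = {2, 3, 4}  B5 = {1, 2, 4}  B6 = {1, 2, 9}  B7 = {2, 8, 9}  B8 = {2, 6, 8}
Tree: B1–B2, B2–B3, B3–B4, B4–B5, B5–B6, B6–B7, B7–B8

Yes; width 2.

Vertex coverage: the bags together contain {0, 1, 2, 3, 4, 5, 6, 7, 8, 9}, the full vertex set. Edge coverage: each edge of G has both endpoints in at least one bag. Running intersection: for every vertex, the bags containing it form a connected subtree. All three properties hold, so this is a valid tree decomposition of width max|bag| − 1 = 2, and hence tw(G) ≤ 2.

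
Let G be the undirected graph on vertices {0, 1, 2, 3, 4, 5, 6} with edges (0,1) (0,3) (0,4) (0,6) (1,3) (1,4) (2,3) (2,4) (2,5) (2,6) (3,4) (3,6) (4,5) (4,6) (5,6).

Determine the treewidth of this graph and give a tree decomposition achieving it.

Treewidth 3.
Bags: B1 = {2, 3, 4, 6}  B2 = {2, 4, 5, 6}  B3 = {0, 3, 4, 6}  B4 = {0, 1, 3, 4}
Tree: B1–B2, B1–B3, B3–B4

Each bag holds 4 vertices, so the decomposition has width 3, which upper-bounds the treewidth. For the lower bound, the 4 vertices {0, 1, 3, 4} are pairwise adjacent, and any tree decomposition puts a clique entirely inside one bag — forcing width ≥ 3. Combining the bounds, tw(G) = 3.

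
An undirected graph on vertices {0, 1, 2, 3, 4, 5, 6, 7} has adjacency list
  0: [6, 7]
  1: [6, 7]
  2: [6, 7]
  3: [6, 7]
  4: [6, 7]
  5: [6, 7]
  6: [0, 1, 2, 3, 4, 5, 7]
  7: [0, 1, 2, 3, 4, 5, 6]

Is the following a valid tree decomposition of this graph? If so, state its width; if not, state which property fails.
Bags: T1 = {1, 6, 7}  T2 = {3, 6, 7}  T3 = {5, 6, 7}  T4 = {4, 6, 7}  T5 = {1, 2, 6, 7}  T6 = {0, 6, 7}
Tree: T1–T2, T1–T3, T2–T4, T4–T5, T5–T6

No — bags containing vertex 1 are not connected in the tree.

A tree decomposition must satisfy three properties: every vertex lies in some bag; for every edge, both endpoints lie together in some bag; and for every vertex, the bags containing it form a connected subtree. Here bags containing vertex 1 are not connected in the tree, so the decomposition is invalid.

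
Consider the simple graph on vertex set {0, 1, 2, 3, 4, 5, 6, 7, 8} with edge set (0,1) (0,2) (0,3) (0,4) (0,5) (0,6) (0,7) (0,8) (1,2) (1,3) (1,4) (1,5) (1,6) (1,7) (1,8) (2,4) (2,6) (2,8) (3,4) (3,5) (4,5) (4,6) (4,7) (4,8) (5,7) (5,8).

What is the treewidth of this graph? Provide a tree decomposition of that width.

Treewidth 4.
Bags: B1 = {0, 1, 3, 4, 5}  B2 = {0, 1, 4, 5, 8}  B3 = {0, 1, 2, 4, 8}  B4 = {0, 1, 4, 5, 7}  B5 = {0, 1, 2, 4, 6}
Tree: B1–B2, B2–B3, B2–B4, B3–B5

The largest bag has 5 vertices, giving width 4; this decomposition certifies tw(G) ≤ 4. Conversely, {0, 1, 2, 4, 8} is a clique of size 5, and the vertices of any clique must share a bag in every tree decomposition; so some bag has ≥ 5 vertices and tw(G) ≥ 4. The upper and lower bounds meet at 4, so that is the treewidth.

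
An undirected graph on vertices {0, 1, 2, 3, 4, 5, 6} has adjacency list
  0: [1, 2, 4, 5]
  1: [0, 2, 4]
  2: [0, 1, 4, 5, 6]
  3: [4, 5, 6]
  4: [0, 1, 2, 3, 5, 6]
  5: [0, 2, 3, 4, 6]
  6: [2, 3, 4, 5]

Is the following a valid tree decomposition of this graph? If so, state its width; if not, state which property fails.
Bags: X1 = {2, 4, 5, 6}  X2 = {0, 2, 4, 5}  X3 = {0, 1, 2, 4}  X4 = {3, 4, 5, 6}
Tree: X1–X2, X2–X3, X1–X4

Checking the three conditions: (i) the bags cover all of {0, 1, 2, 3, 4, 5, 6}; (ii) for each edge, some bag contains both endpoints; (iii) the bags containing any fixed vertex form a subtree. All hold, so the decomposition is valid with width 4 − 1 = 3.

Yes; width 3.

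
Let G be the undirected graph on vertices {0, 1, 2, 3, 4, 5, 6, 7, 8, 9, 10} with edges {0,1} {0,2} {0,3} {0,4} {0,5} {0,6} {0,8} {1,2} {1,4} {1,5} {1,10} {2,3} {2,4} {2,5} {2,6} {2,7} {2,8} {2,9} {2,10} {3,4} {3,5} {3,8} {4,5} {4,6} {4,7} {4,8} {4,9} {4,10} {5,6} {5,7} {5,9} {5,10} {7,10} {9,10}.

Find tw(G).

4

A width-4 tree decomposition is:
Bags: B1 = {0, 1, 2, 4, 5}  B2 = {0, 2, 3, 4, 5}  B3 = {0, 2, 3, 4, 8}  B4 = {1, 2, 4, 5, 10}  B5 = {2, 4, 5, 7, 10}  B6 = {2, 4, 5, 9, 10}  B7 = {0, 2, 4, 5, 6}
Tree: B1–B2, B2–B3, B1–B4, B4–B5, B5–B6, B1–B7
Every bag has size at most 5, so the width is 5 − 1 = 4 and tw(G) ≤ 4. On the other hand G contains the 5-clique {0, 2, 3, 4, 8}. A clique must lie in a single bag of any decomposition, so no decomposition can have width below 4. The upper and lower bounds meet at 4, so that is the treewidth.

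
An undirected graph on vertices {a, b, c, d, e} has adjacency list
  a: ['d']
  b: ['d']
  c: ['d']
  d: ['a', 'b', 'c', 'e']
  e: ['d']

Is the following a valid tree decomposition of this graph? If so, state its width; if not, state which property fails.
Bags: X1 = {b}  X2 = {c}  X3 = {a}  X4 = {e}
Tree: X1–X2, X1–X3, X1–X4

No — vertex d appears in no bag.

A tree decomposition must satisfy three properties: every vertex lies in some bag; for every edge, both endpoints lie together in some bag; and for every vertex, the bags containing it form a connected subtree. Here vertex d appears in no bag, so the decomposition is invalid.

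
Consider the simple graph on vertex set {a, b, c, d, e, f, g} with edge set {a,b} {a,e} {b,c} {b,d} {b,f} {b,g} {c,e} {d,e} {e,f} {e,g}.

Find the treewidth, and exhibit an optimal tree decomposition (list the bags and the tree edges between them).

The largest bag has 3 vertices, giving width 2; this decomposition certifies tw(G) ≤ 2. Since b–a–e–c–b is a cycle in G, G is not acyclic. Forests are exactly the graphs of treewidth ≤ 1, so tw(G) ≥ 2. The upper and lower bounds meet at 2, so that is the treewidth.

Treewidth 2.
One optimal decomposition is:
Bags: B1 = {a, b, e}  B2 = {b, c, e}  B3 = {b, d, e}  B4 = {b, e, f}  B5 = {b, e, g}
Tree: B1–B2, B2–B3, B3–B4, B4–B5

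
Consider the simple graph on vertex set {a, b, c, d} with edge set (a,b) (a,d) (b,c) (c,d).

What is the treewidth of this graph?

2

A width-2 tree decomposition is:
Bags: B1 = {b, c, d}  B2 = {a, b, d}
Tree: B1–B2
Every bag has size at most 3, so the width is 3 − 1 = 2 and tw(G) ≤ 2. Since b–c–d–a–b is a cycle in G, G is not acyclic. Forests are exactly the graphs of treewidth ≤ 1, so tw(G) ≥ 2. Hence tw(G) = 2 exactly.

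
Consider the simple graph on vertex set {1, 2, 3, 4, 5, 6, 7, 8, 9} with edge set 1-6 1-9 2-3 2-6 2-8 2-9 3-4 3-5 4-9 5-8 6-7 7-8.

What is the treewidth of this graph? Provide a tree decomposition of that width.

Each bag holds 4 vertices, so the decomposition has width 3, which upper-bounds the treewidth. For the lower bound: the 4 vertex sets {3,4,5}, {9}, {2}, {1,6,7,8} are disjoint, each induces a connected subgraph, and every pair is joined by at least one edge of G. Contracting each set to a single vertex therefore yields K_{4} as a minor, and since treewidth is minor-monotone, tw(G) ≥ tw(K_{4}) = 3. Combining the bounds, tw(G) = 3.

Treewidth 3.
Bags: B1 = {3, 4, 5, 9}  B2 = {2, 3, 5, 9}  B3 = {2, 5, 8, 9}  B4 = {1, 2, 8, 9}  B5 = {1, 2, 6, 8}  B6 = {1, 6, 7, 8}
Tree: B1–B2, B2–B3, B3–B4, B4–B5, B5–B6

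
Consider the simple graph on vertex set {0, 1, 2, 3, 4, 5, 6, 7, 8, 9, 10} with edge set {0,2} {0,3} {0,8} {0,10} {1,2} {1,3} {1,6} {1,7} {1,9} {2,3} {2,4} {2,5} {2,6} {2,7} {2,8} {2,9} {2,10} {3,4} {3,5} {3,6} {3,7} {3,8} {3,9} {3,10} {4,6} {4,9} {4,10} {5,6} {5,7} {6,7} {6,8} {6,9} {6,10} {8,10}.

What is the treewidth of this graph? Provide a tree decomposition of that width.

Treewidth 4.
One optimal decomposition is:
Bags: B1 = {1, 2, 3, 6, 9}  B2 = {2, 3, 4, 6, 9}  B3 = {2, 3, 4, 6, 10}  B4 = {2, 3, 6, 8, 10}  B5 = {0, 2, 3, 8, 10}  B6 = {1, 2, 3, 6, 7}  B7 = {2, 3, 5, 6, 7}
Tree: B1–B2, B2–B3, B3–B4, B4–B5, B1–B6, B6–B7

Each bag holds 5 vertices, so the decomposition has width 4, which upper-bounds the treewidth. For the lower bound, the 5 vertices {0, 2, 3, 8, 10} are pairwise adjacent, and any tree decomposition puts a clique entirely inside one bag — forcing width ≥ 4. Therefore the treewidth is 4.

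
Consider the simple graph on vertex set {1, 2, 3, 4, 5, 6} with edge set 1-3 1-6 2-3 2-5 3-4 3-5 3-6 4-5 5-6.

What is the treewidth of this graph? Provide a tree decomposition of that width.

The largest bag has 3 vertices, giving width 2; this decomposition certifies tw(G) ≤ 2. On the other hand G contains the 3-clique {1, 3, 6}. A clique must lie in a single bag of any decomposition, so no decomposition can have width below 2. Hence tw(G) = 2 exactly.

Treewidth 2.
One optimal decomposition is:
Bags: B1 = {3, 5, 6}  B2 = {1, 3, 6}  B3 = {3, 4, 5}  B4 = {2, 3, 5}
Tree: B1–B2, B1–B3, B1–B4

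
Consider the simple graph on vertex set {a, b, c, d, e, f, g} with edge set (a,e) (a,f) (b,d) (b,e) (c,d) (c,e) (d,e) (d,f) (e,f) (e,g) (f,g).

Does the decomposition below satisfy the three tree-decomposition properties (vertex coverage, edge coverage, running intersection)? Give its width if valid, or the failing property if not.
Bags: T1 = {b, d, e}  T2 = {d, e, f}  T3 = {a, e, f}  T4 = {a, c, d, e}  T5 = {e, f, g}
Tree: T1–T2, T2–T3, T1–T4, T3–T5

No — bags containing vertex a are not connected in the tree.

A tree decomposition must satisfy three properties: every vertex lies in some bag; for every edge, both endpoints lie together in some bag; and for every vertex, the bags containing it form a connected subtree. Here bags containing vertex a are not connected in the tree, so the decomposition is invalid.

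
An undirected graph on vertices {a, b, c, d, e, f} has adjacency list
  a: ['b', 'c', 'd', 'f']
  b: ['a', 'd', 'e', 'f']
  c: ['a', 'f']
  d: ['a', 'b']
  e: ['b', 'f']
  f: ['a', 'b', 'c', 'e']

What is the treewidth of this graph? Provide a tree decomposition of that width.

Each bag holds 3 vertices, so the decomposition has width 2, which upper-bounds the treewidth. On the other hand G contains the 3-clique {a, b, d}. A clique must lie in a single bag of any decomposition, so no decomposition can have width below 2. Hence tw(G) = 2 exactly.

Treewidth 2.
Bags: B1 = {a, b, f}  B2 = {b, e, f}  B3 = {a, c, f}  B4 = {a, b, d}
Tree: B1–B2, B1–B3, B1–B4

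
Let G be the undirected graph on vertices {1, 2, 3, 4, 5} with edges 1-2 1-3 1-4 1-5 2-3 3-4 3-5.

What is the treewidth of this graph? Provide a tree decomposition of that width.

Every bag has size at most 3, so the width is 3 − 1 = 2 and tw(G) ≤ 2. On the other hand G contains the 3-clique {1, 2, 3}. A clique must lie in a single bag of any decomposition, so no decomposition can have width below 2. Combining the bounds, tw(G) = 2.

Treewidth 2.
One such decomposition:
Bags: B1 = {1, 3, 4}  B2 = {1, 2, 3}  B3 = {1, 3, 5}
Tree: B1–B2, B1–B3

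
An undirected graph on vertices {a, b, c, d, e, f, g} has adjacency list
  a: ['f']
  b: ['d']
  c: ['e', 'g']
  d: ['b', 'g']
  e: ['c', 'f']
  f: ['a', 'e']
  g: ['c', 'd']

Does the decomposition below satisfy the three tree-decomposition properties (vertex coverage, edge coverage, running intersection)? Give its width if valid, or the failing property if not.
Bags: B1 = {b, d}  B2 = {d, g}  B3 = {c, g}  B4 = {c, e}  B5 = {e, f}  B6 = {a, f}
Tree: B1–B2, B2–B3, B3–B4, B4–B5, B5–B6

Vertex coverage: the bags together contain {a, b, c, d, e, f, g}, the full vertex set. Edge coverage: each edge of G has both endpoints in at least one bag. Running intersection: for every vertex, the bags containing it form a connected subtree. All three properties hold, so this is a valid tree decomposition of width max|bag| − 1 = 1, and hence tw(G) ≤ 1.

Yes; width 1.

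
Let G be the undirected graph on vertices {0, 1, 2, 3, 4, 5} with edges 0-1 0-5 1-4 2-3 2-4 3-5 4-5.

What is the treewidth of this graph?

A width-2 tree decomposition is:
Bags: B1 = {2, 3, 4}  B2 = {3, 4, 5}  B3 = {1, 4, 5}  B4 = {0, 1, 5}
Tree: B1–B2, B2–B3, B3–B4
The largest bag has 3 vertices, giving width 2; this decomposition certifies tw(G) ≤ 2. Since 2–3–5–4–2 is a cycle in G, G is not acyclic. Forests are exactly the graphs of treewidth ≤ 1, so tw(G) ≥ 2. Combining the bounds, tw(G) = 2.

2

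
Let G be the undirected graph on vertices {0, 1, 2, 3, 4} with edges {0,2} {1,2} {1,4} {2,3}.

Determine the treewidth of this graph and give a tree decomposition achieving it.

Every bag has size at most 2, so the width is 2 − 1 = 1 and tw(G) ≤ 1. G has an edge, so its treewidth is at least 1. Therefore the treewidth is 1.

Treewidth 1.
Bags: B1 = {0, 2}  B2 = {2, 3}  B3 = {1, 2}  B4 = {1, 4}
Tree: B1–B2, B2–B3, B3–B4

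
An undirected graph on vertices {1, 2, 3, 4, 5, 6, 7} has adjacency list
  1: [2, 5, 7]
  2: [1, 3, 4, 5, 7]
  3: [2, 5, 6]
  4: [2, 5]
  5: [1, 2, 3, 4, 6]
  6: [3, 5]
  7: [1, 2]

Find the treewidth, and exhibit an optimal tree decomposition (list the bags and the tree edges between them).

Treewidth 2.
Bags: B1 = {2, 3, 5}  B2 = {3, 5, 6}  B3 = {2, 4, 5}  B4 = {1, 2, 5}  B5 = {1, 2, 7}
Tree: B1–B2, B1–B3, B1–B4, B4–B5

Each bag holds 3 vertices, so the decomposition has width 2, which upper-bounds the treewidth. For the lower bound, the 3 vertices {1, 2, 5} are pairwise adjacent, and any tree decomposition puts a clique entirely inside one bag — forcing width ≥ 2. The upper and lower bounds meet at 2, so that is the treewidth.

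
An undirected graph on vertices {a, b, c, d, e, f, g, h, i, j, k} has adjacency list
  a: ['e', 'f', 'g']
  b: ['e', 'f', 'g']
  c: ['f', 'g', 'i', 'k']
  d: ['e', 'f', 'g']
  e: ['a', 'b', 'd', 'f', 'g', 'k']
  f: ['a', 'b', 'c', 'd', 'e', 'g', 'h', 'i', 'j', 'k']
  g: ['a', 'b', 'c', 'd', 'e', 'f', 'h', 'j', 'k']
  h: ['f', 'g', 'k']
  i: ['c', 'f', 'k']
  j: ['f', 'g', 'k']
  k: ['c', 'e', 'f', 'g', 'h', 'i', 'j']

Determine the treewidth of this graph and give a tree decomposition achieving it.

Treewidth 3.
Bags: B1 = {f, g, h, k}  B2 = {c, f, g, k}  B3 = {c, f, i, k}  B4 = {e, f, g, k}  B5 = {a, e, f, g}  B6 = {b, e, f, g}  B7 = {f, g, j, k}  B8 = {d, e, f, g}
Tree: B1–B2, B2–B3, B1–B4, B4–B5, B5–B6, B1–B7, B5–B8

Every bag has size at most 4, so the width is 4 − 1 = 3 and tw(G) ≤ 3. On the other hand G contains the 4-clique {d, e, f, g}. A clique must lie in a single bag of any decomposition, so no decomposition can have width below 3. Therefore the treewidth is 3.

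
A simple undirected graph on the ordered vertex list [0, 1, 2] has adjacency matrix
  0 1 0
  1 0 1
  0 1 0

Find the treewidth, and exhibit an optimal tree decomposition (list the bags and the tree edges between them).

Every bag has size at most 2, so the width is 2 − 1 = 1 and tw(G) ≤ 1. G has an edge, so its treewidth is at least 1. Hence tw(G) = 1 exactly.

Treewidth 1.
One optimal decomposition is:
Bags: B1 = {1, 2}  B2 = {0, 1}
Tree: B1–B2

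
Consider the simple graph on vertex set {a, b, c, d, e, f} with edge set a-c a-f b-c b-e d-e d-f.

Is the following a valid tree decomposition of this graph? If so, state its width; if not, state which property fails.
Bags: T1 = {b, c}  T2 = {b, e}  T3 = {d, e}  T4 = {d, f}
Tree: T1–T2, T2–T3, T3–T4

A tree decomposition must satisfy three properties: every vertex lies in some bag; for every edge, both endpoints lie together in some bag; and for every vertex, the bags containing it form a connected subtree. Here vertex a appears in no bag, so the decomposition is invalid.

No — vertex a appears in no bag.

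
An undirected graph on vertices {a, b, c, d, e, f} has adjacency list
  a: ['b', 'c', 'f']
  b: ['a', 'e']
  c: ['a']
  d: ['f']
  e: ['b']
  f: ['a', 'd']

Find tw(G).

1

A width-1 tree decomposition is:
Bags: B1 = {a, f}  B2 = {a, b}  B3 = {b, e}  B4 = {a, c}  B5 = {d, f}
Tree: B1–B2, B2–B3, B1–B4, B1–B5
Every bag has size at most 2, so the width is 2 − 1 = 1 and tw(G) ≤ 1. Any graph with an edge has treewidth ≥ 1, and G has the edge f–a. The upper and lower bounds meet at 1, so that is the treewidth.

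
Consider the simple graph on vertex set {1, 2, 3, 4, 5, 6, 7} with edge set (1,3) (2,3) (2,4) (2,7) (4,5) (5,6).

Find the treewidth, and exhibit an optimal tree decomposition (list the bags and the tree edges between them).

The largest bag has 2 vertices, giving width 1; this decomposition certifies tw(G) ≤ 1. G has an edge, so its treewidth is at least 1. Hence tw(G) = 1 exactly.

Treewidth 1.
Bags: B1 = {2, 3}  B2 = {1, 3}  B3 = {2, 7}  B4 = {2, 4}  B5 = {4, 5}  B6 = {5, 6}
Tree: B1–B2, B1–B3, B1–B4, B4–B5, B5–B6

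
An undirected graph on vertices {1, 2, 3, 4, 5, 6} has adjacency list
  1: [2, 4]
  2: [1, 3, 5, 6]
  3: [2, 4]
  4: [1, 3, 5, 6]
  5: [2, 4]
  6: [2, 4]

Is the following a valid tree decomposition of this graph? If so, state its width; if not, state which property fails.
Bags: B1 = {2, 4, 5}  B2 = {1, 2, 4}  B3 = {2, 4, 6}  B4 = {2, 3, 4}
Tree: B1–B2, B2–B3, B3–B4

Yes; width 2.

Every vertex of G appears in some bag (union = {1, 2, 3, 4, 5, 6}); every edge is covered by a bag; and for each vertex v the set of bags containing v is connected in the bag tree. The decomposition is therefore valid. The largest bag has 3 vertices, so the width is 2.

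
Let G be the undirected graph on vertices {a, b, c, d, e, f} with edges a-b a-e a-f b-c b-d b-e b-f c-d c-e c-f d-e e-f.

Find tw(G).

A width-3 tree decomposition is:
Bags: B1 = {a, b, e, f}  B2 = {b, c, e, f}  B3 = {b, c, d, e}
Tree: B1–B2, B2–B3
The largest bag has 4 vertices, giving width 3; this decomposition certifies tw(G) ≤ 3. For the lower bound, the 4 vertices {b, c, d, e} are pairwise adjacent, and any tree decomposition puts a clique entirely inside one bag — forcing width ≥ 3. The upper and lower bounds meet at 3, so that is the treewidth.

3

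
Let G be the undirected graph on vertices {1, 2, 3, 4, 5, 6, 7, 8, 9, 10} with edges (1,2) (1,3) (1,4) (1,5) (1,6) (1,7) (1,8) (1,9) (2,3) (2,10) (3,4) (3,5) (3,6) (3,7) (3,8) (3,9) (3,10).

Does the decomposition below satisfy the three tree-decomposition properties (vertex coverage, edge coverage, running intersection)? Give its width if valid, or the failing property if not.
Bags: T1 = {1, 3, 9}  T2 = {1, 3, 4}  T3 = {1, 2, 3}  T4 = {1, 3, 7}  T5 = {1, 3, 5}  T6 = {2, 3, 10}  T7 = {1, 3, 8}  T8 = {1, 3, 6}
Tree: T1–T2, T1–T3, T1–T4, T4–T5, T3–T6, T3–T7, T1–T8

Every vertex of G appears in some bag (union = {1, 2, 3, 4, 5, 6, 7, 8, 9, 10}); every edge is covered by a bag; and for each vertex v the set of bags containing v is connected in the bag tree. The decomposition is therefore valid. The largest bag has 3 vertices, so the width is 2.

Yes; width 2.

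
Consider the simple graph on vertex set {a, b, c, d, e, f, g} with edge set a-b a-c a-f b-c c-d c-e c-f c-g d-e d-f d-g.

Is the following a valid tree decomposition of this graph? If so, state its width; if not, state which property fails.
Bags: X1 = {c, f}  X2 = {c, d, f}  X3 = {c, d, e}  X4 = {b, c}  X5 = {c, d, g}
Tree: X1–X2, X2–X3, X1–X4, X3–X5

A tree decomposition must satisfy three properties: every vertex lies in some bag; for every edge, both endpoints lie together in some bag; and for every vertex, the bags containing it form a connected subtree. Here vertex a appears in no bag, so the decomposition is invalid.

No — vertex a appears in no bag.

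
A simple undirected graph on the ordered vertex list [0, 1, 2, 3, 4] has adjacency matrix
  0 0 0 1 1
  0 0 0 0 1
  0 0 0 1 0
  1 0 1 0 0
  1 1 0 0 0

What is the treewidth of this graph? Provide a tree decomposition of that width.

Treewidth 1.
Bags: B1 = {1, 4}  B2 = {0, 4}  B3 = {0, 3}  B4 = {2, 3}
Tree: B1–B2, B2–B3, B3–B4

Each bag holds 2 vertices, so the decomposition has width 1, which upper-bounds the treewidth. Any graph with an edge has treewidth ≥ 1, and G has the edge 1–4. The upper and lower bounds meet at 1, so that is the treewidth.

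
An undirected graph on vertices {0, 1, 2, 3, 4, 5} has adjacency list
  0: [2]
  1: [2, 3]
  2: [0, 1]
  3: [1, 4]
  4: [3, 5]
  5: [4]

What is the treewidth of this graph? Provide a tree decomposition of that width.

Each bag holds 2 vertices, so the decomposition has width 1, which upper-bounds the treewidth. Since G has at least one edge (e.g. 5–4), it is not an edgeless graph, so tw(G) ≥ 1. Hence tw(G) = 1 exactly.

Treewidth 1.
One such decomposition:
Bags: B1 = {4, 5}  B2 = {3, 4}  B3 = {1, 3}  B4 = {1, 2}  B5 = {0, 2}
Tree: B1–B2, B2–B3, B3–B4, B4–B5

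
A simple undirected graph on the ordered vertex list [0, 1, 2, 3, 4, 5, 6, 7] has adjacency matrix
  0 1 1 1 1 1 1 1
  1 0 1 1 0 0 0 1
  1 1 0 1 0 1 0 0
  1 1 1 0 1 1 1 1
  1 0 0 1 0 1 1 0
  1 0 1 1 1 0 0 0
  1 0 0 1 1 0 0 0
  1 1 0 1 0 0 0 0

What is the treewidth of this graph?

3

A width-3 tree decomposition is:
Bags: B1 = {0, 2, 3, 5}  B2 = {0, 3, 4, 5}  B3 = {0, 3, 4, 6}  B4 = {0, 1, 2, 3}  B5 = {0, 1, 3, 7}
Tree: B1–B2, B2–B3, B1–B4, B4–B5
Each bag holds 4 vertices, so the decomposition has width 3, which upper-bounds the treewidth. For the lower bound, the 4 vertices {0, 1, 2, 3} are pairwise adjacent, and any tree decomposition puts a clique entirely inside one bag — forcing width ≥ 3. Hence tw(G) = 3 exactly.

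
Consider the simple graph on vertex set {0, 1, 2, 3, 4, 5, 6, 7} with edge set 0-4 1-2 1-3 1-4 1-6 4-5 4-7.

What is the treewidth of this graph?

A width-1 tree decomposition is:
Bags: B1 = {4, 5}  B2 = {1, 4}  B3 = {1, 3}  B4 = {1, 2}  B5 = {1, 6}  B6 = {4, 7}  B7 = {0, 4}
Tree: B1–B2, B2–B3, B2–B4, B3–B5, B1–B6, B2–B7
The largest bag has 2 vertices, giving width 1; this decomposition certifies tw(G) ≤ 1. Any graph with an edge has treewidth ≥ 1, and G has the edge 5–4. Therefore the treewidth is 1.

1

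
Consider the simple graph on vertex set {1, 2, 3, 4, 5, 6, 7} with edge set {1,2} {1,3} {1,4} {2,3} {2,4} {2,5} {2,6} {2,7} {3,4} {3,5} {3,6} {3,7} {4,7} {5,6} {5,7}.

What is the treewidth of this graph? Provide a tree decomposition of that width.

Treewidth 3.
One such decomposition:
Bags: B1 = {2, 3, 5, 7}  B2 = {2, 3, 4, 7}  B3 = {1, 2, 3, 4}  B4 = {2, 3, 5, 6}
Tree: B1–B2, B2–B3, B1–B4

The largest bag has 4 vertices, giving width 3; this decomposition certifies tw(G) ≤ 3. On the other hand G contains the 4-clique {1, 2, 3, 4}. A clique must lie in a single bag of any decomposition, so no decomposition can have width below 3. Hence tw(G) = 3 exactly.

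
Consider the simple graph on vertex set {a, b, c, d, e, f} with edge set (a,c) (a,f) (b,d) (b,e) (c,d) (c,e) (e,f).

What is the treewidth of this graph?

A width-2 tree decomposition is:
Bags: B1 = {a, e, f}  B2 = {a, c, e}  B3 = {b, c, e}  B4 = {b, c, d}
Tree: B1–B2, B2–B3, B3–B4
The largest bag has 3 vertices, giving width 2; this decomposition certifies tw(G) ≤ 2. Since f–a–c–e–f is a cycle in G, G is not acyclic. Forests are exactly the graphs of treewidth ≤ 1, so tw(G) ≥ 2. Therefore the treewidth is 2.

2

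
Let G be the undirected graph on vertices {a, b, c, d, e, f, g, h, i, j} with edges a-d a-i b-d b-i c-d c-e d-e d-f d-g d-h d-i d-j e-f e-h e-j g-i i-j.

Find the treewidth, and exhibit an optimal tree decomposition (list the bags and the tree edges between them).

Treewidth 2.
One such decomposition:
Bags: B1 = {d, i, j}  B2 = {a, d, i}  B3 = {d, e, j}  B4 = {d, g, i}  B5 = {c, d, e}  B6 = {d, e, h}  B7 = {d, e, f}  B8 = {b, d, i}
Tree: B1–B2, B1–B3, B2–B4, B3–B5, B5–B6, B5–B7, B1–B8

Each bag holds 3 vertices, so the decomposition has width 2, which upper-bounds the treewidth. On the other hand G contains the 3-clique {d, e, f}. A clique must lie in a single bag of any decomposition, so no decomposition can have width below 2. Combining the bounds, tw(G) = 2.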